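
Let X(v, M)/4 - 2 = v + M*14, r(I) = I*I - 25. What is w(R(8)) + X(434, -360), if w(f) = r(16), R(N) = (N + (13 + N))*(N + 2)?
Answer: -18185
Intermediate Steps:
r(I) = -25 + I**2 (r(I) = I**2 - 25 = -25 + I**2)
R(N) = (2 + N)*(13 + 2*N) (R(N) = (13 + 2*N)*(2 + N) = (2 + N)*(13 + 2*N))
w(f) = 231 (w(f) = -25 + 16**2 = -25 + 256 = 231)
X(v, M) = 8 + 4*v + 56*M (X(v, M) = 8 + 4*(v + M*14) = 8 + 4*(v + 14*M) = 8 + (4*v + 56*M) = 8 + 4*v + 56*M)
w(R(8)) + X(434, -360) = 231 + (8 + 4*434 + 56*(-360)) = 231 + (8 + 1736 - 20160) = 231 - 18416 = -18185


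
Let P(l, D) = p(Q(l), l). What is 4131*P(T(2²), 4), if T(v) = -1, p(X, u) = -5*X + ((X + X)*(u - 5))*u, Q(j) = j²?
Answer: 28917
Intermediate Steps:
p(X, u) = -5*X + 2*X*u*(-5 + u) (p(X, u) = -5*X + ((2*X)*(-5 + u))*u = -5*X + (2*X*(-5 + u))*u = -5*X + 2*X*u*(-5 + u))
P(l, D) = l²*(-5 - 10*l + 2*l²)
4131*P(T(2²), 4) = 4131*((-1)²*(-5 - 10*(-1) + 2*(-1)²)) = 4131*(1*(-5 + 10 + 2*1)) = 4131*(1*(-5 + 10 + 2)) = 4131*(1*7) = 4131*7 = 28917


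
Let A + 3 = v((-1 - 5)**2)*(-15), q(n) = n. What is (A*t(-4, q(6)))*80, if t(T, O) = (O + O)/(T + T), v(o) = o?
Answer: 65160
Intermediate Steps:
t(T, O) = O/T (t(T, O) = (2*O)/((2*T)) = (2*O)*(1/(2*T)) = O/T)
A = -543 (A = -3 + (-1 - 5)**2*(-15) = -3 + (-6)**2*(-15) = -3 + 36*(-15) = -3 - 540 = -543)
(A*t(-4, q(6)))*80 = -3258/(-4)*80 = -3258*(-1)/4*80 = -543*(-3/2)*80 = (1629/2)*80 = 65160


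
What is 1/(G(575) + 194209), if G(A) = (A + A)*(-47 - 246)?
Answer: -1/142741 ≈ -7.0057e-6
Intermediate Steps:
G(A) = -586*A (G(A) = (2*A)*(-293) = -586*A)
1/(G(575) + 194209) = 1/(-586*575 + 194209) = 1/(-336950 + 194209) = 1/(-142741) = -1/142741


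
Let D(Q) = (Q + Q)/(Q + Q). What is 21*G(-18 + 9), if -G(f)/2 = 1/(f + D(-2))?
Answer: 21/4 ≈ 5.2500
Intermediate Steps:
D(Q) = 1 (D(Q) = (2*Q)/((2*Q)) = (2*Q)*(1/(2*Q)) = 1)
G(f) = -2/(1 + f) (G(f) = -2/(f + 1) = -2/(1 + f))
21*G(-18 + 9) = 21*(-2/(1 + (-18 + 9))) = 21*(-2/(1 - 9)) = 21*(-2/(-8)) = 21*(-2*(-⅛)) = 21*(¼) = 21/4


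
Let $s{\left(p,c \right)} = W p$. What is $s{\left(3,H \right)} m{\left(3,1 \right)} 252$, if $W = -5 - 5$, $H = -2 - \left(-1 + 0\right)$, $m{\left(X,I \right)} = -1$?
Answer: $7560$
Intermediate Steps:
$H = -1$ ($H = -2 - -1 = -2 + 1 = -1$)
$W = -10$
$s{\left(p,c \right)} = - 10 p$
$s{\left(3,H \right)} m{\left(3,1 \right)} 252 = \left(-10\right) 3 \left(\left(-1\right) 252\right) = \left(-30\right) \left(-252\right) = 7560$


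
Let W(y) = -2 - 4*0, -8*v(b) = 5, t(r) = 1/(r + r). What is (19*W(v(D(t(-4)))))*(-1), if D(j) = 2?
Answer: 38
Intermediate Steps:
t(r) = 1/(2*r)
v(b) = -5/8 (v(b) = -⅛*5 = -5/8)
W(y) = -2 (W(y) = -2 + 0 = -2)
(19*W(v(D(t(-4)))))*(-1) = (19*(-2))*(-1) = -38*(-1) = 38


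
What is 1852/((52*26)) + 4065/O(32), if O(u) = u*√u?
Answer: 463/338 + 4065*√2/256 ≈ 23.826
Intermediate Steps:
O(u) = u^(3/2)
1852/((52*26)) + 4065/O(32) = 1852/((52*26)) + 4065/(32^(3/2)) = 1852/1352 + 4065/((128*√2)) = 1852*(1/1352) + 4065*(√2/256) = 463/338 + 4065*√2/256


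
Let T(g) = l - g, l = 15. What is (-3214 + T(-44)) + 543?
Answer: -2612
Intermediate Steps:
T(g) = 15 - g
(-3214 + T(-44)) + 543 = (-3214 + (15 - 1*(-44))) + 543 = (-3214 + (15 + 44)) + 543 = (-3214 + 59) + 543 = -3155 + 543 = -2612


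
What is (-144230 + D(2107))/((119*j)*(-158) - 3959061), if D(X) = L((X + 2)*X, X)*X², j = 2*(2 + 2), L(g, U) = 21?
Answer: -93084199/4109477 ≈ -22.651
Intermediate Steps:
j = 8 (j = 2*4 = 8)
D(X) = 21*X²
(-144230 + D(2107))/((119*j)*(-158) - 3959061) = (-144230 + 21*2107²)/((119*8)*(-158) - 3959061) = (-144230 + 21*4439449)/(952*(-158) - 3959061) = (-144230 + 93228429)/(-150416 - 3959061) = 93084199/(-4109477) = 93084199*(-1/4109477) = -93084199/4109477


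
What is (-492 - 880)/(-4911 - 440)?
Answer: 1372/5351 ≈ 0.25640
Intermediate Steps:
(-492 - 880)/(-4911 - 440) = -1372/(-5351) = -1372*(-1/5351) = 1372/5351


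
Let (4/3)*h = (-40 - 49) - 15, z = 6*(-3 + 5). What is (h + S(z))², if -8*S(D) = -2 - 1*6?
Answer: 5929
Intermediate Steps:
z = 12 (z = 6*2 = 12)
h = -78 (h = 3*((-40 - 49) - 15)/4 = 3*(-89 - 15)/4 = (¾)*(-104) = -78)
S(D) = 1 (S(D) = -(-2 - 1*6)/8 = -(-2 - 6)/8 = -⅛*(-8) = 1)
(h + S(z))² = (-78 + 1)² = (-77)² = 5929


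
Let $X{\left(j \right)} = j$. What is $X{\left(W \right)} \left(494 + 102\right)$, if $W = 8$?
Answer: $4768$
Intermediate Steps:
$X{\left(W \right)} \left(494 + 102\right) = 8 \left(494 + 102\right) = 8 \cdot 596 = 4768$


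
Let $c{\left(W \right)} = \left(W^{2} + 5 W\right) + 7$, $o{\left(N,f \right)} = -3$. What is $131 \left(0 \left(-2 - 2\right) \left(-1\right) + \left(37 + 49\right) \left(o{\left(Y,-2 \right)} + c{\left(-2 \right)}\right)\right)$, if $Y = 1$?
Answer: $-22532$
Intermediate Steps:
$c{\left(W \right)} = 7 + W^{2} + 5 W$
$131 \left(0 \left(-2 - 2\right) \left(-1\right) + \left(37 + 49\right) \left(o{\left(Y,-2 \right)} + c{\left(-2 \right)}\right)\right) = 131 \left(0 \left(-2 - 2\right) \left(-1\right) + \left(37 + 49\right) \left(-3 + \left(7 + \left(-2\right)^{2} + 5 \left(-2\right)\right)\right)\right) = 131 \left(0 \left(-4\right) \left(-1\right) + 86 \left(-3 + \left(7 + 4 - 10\right)\right)\right) = 131 \left(0 \left(-1\right) + 86 \left(-3 + 1\right)\right) = 131 \left(0 + 86 \left(-2\right)\right) = 131 \left(0 - 172\right) = 131 \left(-172\right) = -22532$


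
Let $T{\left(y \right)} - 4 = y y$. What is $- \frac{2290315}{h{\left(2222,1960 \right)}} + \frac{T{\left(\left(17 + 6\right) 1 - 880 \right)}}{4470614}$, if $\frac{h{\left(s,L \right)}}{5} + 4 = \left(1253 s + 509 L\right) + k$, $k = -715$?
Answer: $\frac{729207829729}{16903780477418} \approx 0.043139$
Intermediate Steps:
$h{\left(s,L \right)} = -3595 + 2545 L + 6265 s$ ($h{\left(s,L \right)} = -20 + 5 \left(\left(1253 s + 509 L\right) - 715\right) = -20 + 5 \left(\left(509 L + 1253 s\right) - 715\right) = -20 + 5 \left(-715 + 509 L + 1253 s\right) = -20 + \left(-3575 + 2545 L + 6265 s\right) = -3595 + 2545 L + 6265 s$)
$T{\left(y \right)} = 4 + y^{2}$ ($T{\left(y \right)} = 4 + y y = 4 + y^{2}$)
$- \frac{2290315}{h{\left(2222,1960 \right)}} + \frac{T{\left(\left(17 + 6\right) 1 - 880 \right)}}{4470614} = - \frac{2290315}{-3595 + 2545 \cdot 1960 + 6265 \cdot 2222} + \frac{4 + \left(\left(17 + 6\right) 1 - 880\right)^{2}}{4470614} = - \frac{2290315}{-3595 + 4988200 + 13920830} + \left(4 + \left(23 \cdot 1 - 880\right)^{2}\right) \frac{1}{4470614} = - \frac{2290315}{18905435} + \left(4 + \left(23 - 880\right)^{2}\right) \frac{1}{4470614} = \left(-2290315\right) \frac{1}{18905435} + \left(4 + \left(-857\right)^{2}\right) \frac{1}{4470614} = - \frac{458063}{3781087} + \left(4 + 734449\right) \frac{1}{4470614} = - \frac{458063}{3781087} + 734453 \cdot \frac{1}{4470614} = - \frac{458063}{3781087} + \frac{734453}{4470614} = \frac{729207829729}{16903780477418}$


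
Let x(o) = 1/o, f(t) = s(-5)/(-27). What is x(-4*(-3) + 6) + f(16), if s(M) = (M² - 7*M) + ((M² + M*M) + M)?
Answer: -23/6 ≈ -3.8333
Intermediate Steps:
s(M) = -6*M + 3*M² (s(M) = (M² - 7*M) + ((M² + M²) + M) = (M² - 7*M) + (2*M² + M) = (M² - 7*M) + (M + 2*M²) = -6*M + 3*M²)
f(t) = -35/9 (f(t) = (3*(-5)*(-2 - 5))/(-27) = (3*(-5)*(-7))*(-1/27) = 105*(-1/27) = -35/9)
x(-4*(-3) + 6) + f(16) = 1/(-4*(-3) + 6) - 35/9 = 1/(12 + 6) - 35/9 = 1/18 - 35/9 = -23/6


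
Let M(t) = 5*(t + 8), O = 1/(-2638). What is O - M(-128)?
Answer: 1582799/2638 ≈ 600.00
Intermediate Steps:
O = -1/2638 ≈ -0.00037907
M(t) = 40 + 5*t (M(t) = 5*(8 + t) = 40 + 5*t)
O - M(-128) = -1/2638 - (40 + 5*(-128)) = -1/2638 - (40 - 640) = -1/2638 - 1*(-600) = -1/2638 + 600 = 1582799/2638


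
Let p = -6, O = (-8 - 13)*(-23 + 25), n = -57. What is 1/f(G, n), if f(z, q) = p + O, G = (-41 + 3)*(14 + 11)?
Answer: -1/48 ≈ -0.020833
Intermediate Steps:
G = -950 (G = -38*25 = -950)
O = -42 (O = -21*2 = -42)
f(z, q) = -48 (f(z, q) = -6 - 42 = -48)
1/f(G, n) = 1/(-48) = -1/48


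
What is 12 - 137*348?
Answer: -47664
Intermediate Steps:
12 - 137*348 = 12 - 47676 = -47664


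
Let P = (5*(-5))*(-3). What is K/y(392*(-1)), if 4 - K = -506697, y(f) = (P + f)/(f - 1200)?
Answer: 806667992/317 ≈ 2.5447e+6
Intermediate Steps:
P = 75 (P = -25*(-3) = 75)
y(f) = (75 + f)/(-1200 + f) (y(f) = (75 + f)/(f - 1200) = (75 + f)/(-1200 + f))
K = 506701 (K = 4 - 1*(-506697) = 4 + 506697 = 506701)
K/y(392*(-1)) = 506701/(((75 + 392*(-1))/(-1200 + 392*(-1)))) = 506701/(((75 - 392)/(-1200 - 392))) = 506701/((-317/(-1592))) = 506701/((-1/1592*(-317))) = 506701/(317/1592) = 506701*(1592/317) = 806667992/317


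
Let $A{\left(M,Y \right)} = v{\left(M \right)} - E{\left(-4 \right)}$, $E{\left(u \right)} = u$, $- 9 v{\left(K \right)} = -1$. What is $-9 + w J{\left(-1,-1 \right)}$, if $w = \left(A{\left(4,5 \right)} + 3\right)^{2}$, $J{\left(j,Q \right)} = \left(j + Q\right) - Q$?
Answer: $- \frac{4825}{81} \approx -59.568$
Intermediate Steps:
$v{\left(K \right)} = \frac{1}{9}$ ($v{\left(K \right)} = \left(- \frac{1}{9}\right) \left(-1\right) = \frac{1}{9}$)
$J{\left(j,Q \right)} = j$ ($J{\left(j,Q \right)} = \left(Q + j\right) - Q = j$)
$A{\left(M,Y \right)} = \frac{37}{9}$ ($A{\left(M,Y \right)} = \frac{1}{9} - -4 = \frac{1}{9} + 4 = \frac{37}{9}$)
$w = \frac{4096}{81}$ ($w = \left(\frac{37}{9} + 3\right)^{2} = \left(\frac{64}{9}\right)^{2} = \frac{4096}{81} \approx 50.568$)
$-9 + w J{\left(-1,-1 \right)} = -9 + \frac{4096}{81} \left(-1\right) = -9 - \frac{4096}{81} = - \frac{4825}{81}$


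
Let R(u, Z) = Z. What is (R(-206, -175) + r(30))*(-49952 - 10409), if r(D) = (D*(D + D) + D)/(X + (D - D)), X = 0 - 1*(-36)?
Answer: 44968945/6 ≈ 7.4948e+6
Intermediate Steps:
X = 36 (X = 0 + 36 = 36)
r(D) = D**2/18 + D/36 (r(D) = (D*(D + D) + D)/(36 + (D - D)) = (D*(2*D) + D)/(36 + 0) = (2*D**2 + D)/36 = (D + 2*D**2)*(1/36) = D**2/18 + D/36)
(R(-206, -175) + r(30))*(-49952 - 10409) = (-175 + (1/36)*30*(1 + 2*30))*(-49952 - 10409) = (-175 + (1/36)*30*(1 + 60))*(-60361) = (-175 + (1/36)*30*61)*(-60361) = (-175 + 305/6)*(-60361) = -745/6*(-60361) = 44968945/6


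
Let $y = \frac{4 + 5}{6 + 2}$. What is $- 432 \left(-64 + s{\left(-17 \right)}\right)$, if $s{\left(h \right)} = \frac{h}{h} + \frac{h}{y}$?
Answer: $33744$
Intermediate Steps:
$y = \frac{9}{8} \approx 1.125$
$s{\left(h \right)} = 1 + \frac{8 h}{9}$ ($s{\left(h \right)} = \frac{h}{h} + \frac{h}{\frac{9}{8}} = 1 + h \frac{8}{9} = 1 + \frac{8 h}{9}$)
$- 432 \left(-64 + s{\left(-17 \right)}\right) = - 432 \left(-64 + \left(1 + \frac{8}{9} \left(-17\right)\right)\right) = - 432 \left(-64 + \left(1 - \frac{136}{9}\right)\right) = - 432 \left(-64 - \frac{127}{9}\right) = \left(-432\right) \left(- \frac{703}{9}\right) = 33744$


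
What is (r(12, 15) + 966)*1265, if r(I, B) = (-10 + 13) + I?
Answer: 1240965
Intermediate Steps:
r(I, B) = 3 + I
(r(12, 15) + 966)*1265 = ((3 + 12) + 966)*1265 = (15 + 966)*1265 = 981*1265 = 1240965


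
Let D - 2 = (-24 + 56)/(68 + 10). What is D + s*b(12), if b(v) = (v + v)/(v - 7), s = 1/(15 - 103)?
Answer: 5053/2145 ≈ 2.3557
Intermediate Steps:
s = -1/88 (s = 1/(-88) = -1/88 ≈ -0.011364)
D = 94/39 (D = 2 + (-24 + 56)/(68 + 10) = 2 + 32/78 = 2 + 32*(1/78) = 2 + 16/39 = 94/39 ≈ 2.4103)
b(v) = 2*v/(-7 + v) (b(v) = (2*v)/(-7 + v) = 2*v/(-7 + v))
D + s*b(12) = 94/39 - 12/(44*(-7 + 12)) = 94/39 - 12/(44*5) = 94/39 - 1/88*24/5 = 94/39 - 3/55 = 5053/2145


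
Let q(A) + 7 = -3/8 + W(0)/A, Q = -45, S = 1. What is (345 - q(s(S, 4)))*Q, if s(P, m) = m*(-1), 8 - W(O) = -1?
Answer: -127665/8 ≈ -15958.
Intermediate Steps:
W(O) = 9 (W(O) = 8 - 1*(-1) = 8 + 1 = 9)
s(P, m) = -m
q(A) = -59/8 + 9/A (q(A) = -7 + (-3/8 + 9/A) = -59/8 + 9/A)
(345 - q(s(S, 4)))*Q = (345 - (-59/8 + 9/((-1*4))))*(-45) = (345 - (-59/8 + 9/(-4)))*(-45) = (345 - (-59/8 + 9*(-¼)))*(-45) = (345 - (-59/8 - 9/4))*(-45) = (345 - 1*(-77/8))*(-45) = (345 + 77/8)*(-45) = (2837/8)*(-45) = -127665/8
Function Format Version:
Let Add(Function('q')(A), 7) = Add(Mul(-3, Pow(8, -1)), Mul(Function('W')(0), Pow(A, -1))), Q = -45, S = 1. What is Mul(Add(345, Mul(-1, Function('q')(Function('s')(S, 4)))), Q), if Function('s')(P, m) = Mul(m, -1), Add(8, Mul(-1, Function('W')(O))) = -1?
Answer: Rational(-127665, 8) ≈ -15958.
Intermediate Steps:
Function('W')(O) = 9 (Function('W')(O) = Add(8, Mul(-1, -1)) = Add(8, 1) = 9)
Function('s')(P, m) = Mul(-1, m)
Function('q')(A) = Add(Rational(-59, 8), Mul(9, Pow(A, -1))) (Function('q')(A) = Add(-7, Add(Mul(-3, Pow(8, -1)), Mul(9, Pow(A, -1)))) = Add(-7, Add(Mul(-3, Rational(1, 8)), Mul(9, Pow(A, -1)))) = Add(-7, Add(Rational(-3, 8), Mul(9, Pow(A, -1)))) = Add(Rational(-59, 8), Mul(9, Pow(A, -1))))
Mul(Add(345, Mul(-1, Function('q')(Function('s')(S, 4)))), Q) = Mul(Add(345, Mul(-1, Add(Rational(-59, 8), Mul(9, Pow(Mul(-1, 4), -1))))), -45) = Mul(Add(345, Mul(-1, Add(Rational(-59, 8), Mul(9, Pow(-4, -1))))), -45) = Mul(Add(345, Mul(-1, Add(Rational(-59, 8), Mul(9, Rational(-1, 4))))), -45) = Mul(Add(345, Mul(-1, Add(Rational(-59, 8), Rational(-9, 4)))), -45) = Mul(Add(345, Mul(-1, Rational(-77, 8))), -45) = Mul(Add(345, Rational(77, 8)), -45) = Mul(Rational(2837, 8), -45) = Rational(-127665, 8)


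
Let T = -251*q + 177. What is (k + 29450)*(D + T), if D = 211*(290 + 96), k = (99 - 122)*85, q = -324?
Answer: 4480227765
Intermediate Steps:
k = -1955 (k = -23*85 = -1955)
T = 81501 (T = -251*(-324) + 177 = 81324 + 177 = 81501)
D = 81446 (D = 211*386 = 81446)
(k + 29450)*(D + T) = (-1955 + 29450)*(81446 + 81501) = 27495*162947 = 4480227765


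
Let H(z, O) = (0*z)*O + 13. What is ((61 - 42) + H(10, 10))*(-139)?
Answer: -4448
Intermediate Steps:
H(z, O) = 13 (H(z, O) = 0*O + 13 = 0 + 13 = 13)
((61 - 42) + H(10, 10))*(-139) = ((61 - 42) + 13)*(-139) = (19 + 13)*(-139) = 32*(-139) = -4448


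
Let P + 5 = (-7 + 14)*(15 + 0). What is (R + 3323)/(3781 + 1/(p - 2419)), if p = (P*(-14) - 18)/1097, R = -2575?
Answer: 496496407/2509696136 ≈ 0.19783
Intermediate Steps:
P = 100 (P = -5 + (-7 + 14)*(15 + 0) = -5 + 7*15 = -5 + 105 = 100)
p = -1418/1097 (p = (100*(-14) - 18)/1097 = (-1400 - 18)*(1/1097) = -1418*1/1097 = -1418/1097 ≈ -1.2926)
(R + 3323)/(3781 + 1/(p - 2419)) = (-2575 + 3323)/(3781 + 1/(-1418/1097 - 2419)) = 748/(3781 + 1/(-2655061/1097)) = 748/(3781 - 1097/2655061) = 748/(10038784544/2655061) = 748*(2655061/10038784544) = 496496407/2509696136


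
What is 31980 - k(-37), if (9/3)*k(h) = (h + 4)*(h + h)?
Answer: 31166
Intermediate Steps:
k(h) = 2*h*(4 + h)/3 (k(h) = ((h + 4)*(h + h))/3 = ((4 + h)*(2*h))/3 = (2*h*(4 + h))/3 = 2*h*(4 + h)/3)
31980 - k(-37) = 31980 - 2*(-37)*(4 - 37)/3 = 31980 - 2*(-37)*(-33)/3 = 31980 - 1*814 = 31980 - 814 = 31166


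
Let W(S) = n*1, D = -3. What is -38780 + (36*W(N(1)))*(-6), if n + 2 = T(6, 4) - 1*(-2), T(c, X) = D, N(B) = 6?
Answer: -38132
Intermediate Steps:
T(c, X) = -3
n = -3 (n = -2 + (-3 - 1*(-2)) = -2 + (-3 + 2) = -2 - 1 = -3)
W(S) = -3 (W(S) = -3*1 = -3)
-38780 + (36*W(N(1)))*(-6) = -38780 + (36*(-3))*(-6) = -38780 - 108*(-6) = -38780 + 648 = -38132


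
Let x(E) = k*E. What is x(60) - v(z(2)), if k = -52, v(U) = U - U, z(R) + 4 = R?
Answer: -3120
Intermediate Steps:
z(R) = -4 + R
v(U) = 0
x(E) = -52*E
x(60) - v(z(2)) = -52*60 - 1*0 = -3120 + 0 = -3120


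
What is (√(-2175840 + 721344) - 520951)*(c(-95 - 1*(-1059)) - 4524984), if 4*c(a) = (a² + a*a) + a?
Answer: 2115110550345 - 16240380*I*√90906 ≈ 2.1151e+12 - 4.8966e+9*I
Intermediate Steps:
c(a) = a²/2 + a/4 (c(a) = ((a² + a*a) + a)/4 = ((a² + a²) + a)/4 = (2*a² + a)/4 = (a + 2*a²)/4 = a²/2 + a/4)
(√(-2175840 + 721344) - 520951)*(c(-95 - 1*(-1059)) - 4524984) = (√(-2175840 + 721344) - 520951)*((-95 - 1*(-1059))*(1 + 2*(-95 - 1*(-1059)))/4 - 4524984) = (√(-1454496) - 520951)*((-95 + 1059)*(1 + 2*(-95 + 1059))/4 - 4524984) = (4*I*√90906 - 520951)*((¼)*964*(1 + 2*964) - 4524984) = (-520951 + 4*I*√90906)*((¼)*964*(1 + 1928) - 4524984) = (-520951 + 4*I*√90906)*((¼)*964*1929 - 4524984) = (-520951 + 4*I*√90906)*(464889 - 4524984) = (-520951 + 4*I*√90906)*(-4060095) = 2115110550345 - 16240380*I*√90906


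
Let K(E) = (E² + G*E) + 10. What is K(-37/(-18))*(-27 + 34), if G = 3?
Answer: 46249/324 ≈ 142.74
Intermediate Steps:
K(E) = 10 + E² + 3*E (K(E) = (E² + 3*E) + 10 = 10 + E² + 3*E)
K(-37/(-18))*(-27 + 34) = (10 + (-37/(-18))² + 3*(-37/(-18)))*(-27 + 34) = (10 + (-37*(-1/18))² + 3*(-37*(-1/18)))*7 = (10 + (37/18)² + 3*(37/18))*7 = (10 + 1369/324 + 37/6)*7 = (6607/324)*7 = 46249/324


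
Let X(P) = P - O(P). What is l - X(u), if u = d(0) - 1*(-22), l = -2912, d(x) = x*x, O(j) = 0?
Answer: -2934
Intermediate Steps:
d(x) = x²
u = 22 (u = 0² - 1*(-22) = 0 + 22 = 22)
X(P) = P (X(P) = P - 1*0 = P + 0 = P)
l - X(u) = -2912 - 1*22 = -2912 - 22 = -2934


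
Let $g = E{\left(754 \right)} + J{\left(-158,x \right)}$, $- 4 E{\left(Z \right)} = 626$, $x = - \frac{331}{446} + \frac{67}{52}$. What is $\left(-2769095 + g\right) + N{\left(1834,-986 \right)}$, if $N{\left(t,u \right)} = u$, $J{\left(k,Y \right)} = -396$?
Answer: $- \frac{5541267}{2} \approx -2.7706 \cdot 10^{6}$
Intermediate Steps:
$x = \frac{6335}{11596}$ ($x = \left(-331\right) \frac{1}{446} + 67 \cdot \frac{1}{52} = - \frac{331}{446} + \frac{67}{52} = \frac{6335}{11596} \approx 0.54631$)
$E{\left(Z \right)} = - \frac{313}{2}$ ($E{\left(Z \right)} = \left(- \frac{1}{4}\right) 626 = - \frac{313}{2}$)
$g = - \frac{1105}{2}$ ($g = - \frac{313}{2} - 396 = - \frac{1105}{2} \approx -552.5$)
$\left(-2769095 + g\right) + N{\left(1834,-986 \right)} = \left(-2769095 - \frac{1105}{2}\right) - 986 = - \frac{5539295}{2} - 986 = - \frac{5541267}{2}$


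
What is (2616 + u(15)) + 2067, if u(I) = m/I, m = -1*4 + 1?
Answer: 23414/5 ≈ 4682.8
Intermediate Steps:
m = -3 (m = -4 + 1 = -3)
u(I) = -3/I
(2616 + u(15)) + 2067 = (2616 - 3/15) + 2067 = (2616 - 3*1/15) + 2067 = (2616 - 1/5) + 2067 = 13079/5 + 2067 = 23414/5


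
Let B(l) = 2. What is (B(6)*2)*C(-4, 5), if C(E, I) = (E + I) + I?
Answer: 24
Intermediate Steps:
C(E, I) = E + 2*I
(B(6)*2)*C(-4, 5) = (2*2)*(-4 + 2*5) = 4*(-4 + 10) = 4*6 = 24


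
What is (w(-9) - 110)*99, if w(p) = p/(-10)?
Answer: -108009/10 ≈ -10801.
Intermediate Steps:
w(p) = -p/10 (w(p) = p*(-⅒) = -p/10)
(w(-9) - 110)*99 = (-⅒*(-9) - 110)*99 = (9/10 - 110)*99 = -1091/10*99 = -108009/10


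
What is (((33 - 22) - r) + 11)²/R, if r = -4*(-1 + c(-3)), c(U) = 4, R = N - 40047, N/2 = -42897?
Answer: -1156/125841 ≈ -0.0091862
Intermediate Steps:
N = -85794 (N = 2*(-42897) = -85794)
R = -125841 (R = -85794 - 40047 = -125841)
r = -12 (r = -4*(-1 + 4) = -4*3 = -12)
(((33 - 22) - r) + 11)²/R = (((33 - 22) - 1*(-12)) + 11)²/(-125841) = ((11 + 12) + 11)²*(-1/125841) = (23 + 11)²*(-1/125841) = 34²*(-1/125841) = 1156*(-1/125841) = -1156/125841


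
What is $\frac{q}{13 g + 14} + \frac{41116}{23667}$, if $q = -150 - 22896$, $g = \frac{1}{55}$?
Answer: $- \frac{3329604298}{2059029} \approx -1617.1$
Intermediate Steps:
$g = \frac{1}{55} \approx 0.018182$
$q = -23046$ ($q = -150 - 22896 = -23046$)
$\frac{q}{13 g + 14} + \frac{41116}{23667} = - \frac{23046}{13 \cdot \frac{1}{55} + 14} + \frac{41116}{23667} = - \frac{23046}{\frac{13}{55} + 14} + 41116 \cdot \frac{1}{23667} = - \frac{23046}{\frac{783}{55}} + \frac{41116}{23667} = \left(-23046\right) \frac{55}{783} + \frac{41116}{23667} = - \frac{422510}{261} + \frac{41116}{23667} = - \frac{3329604298}{2059029}$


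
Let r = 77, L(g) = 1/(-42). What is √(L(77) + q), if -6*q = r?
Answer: 3*I*√70/7 ≈ 3.5857*I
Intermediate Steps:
L(g) = -1/42
q = -77/6 (q = -⅙*77 = -77/6 ≈ -12.833)
√(L(77) + q) = √(-1/42 - 77/6) = √(-90/7) = 3*I*√70/7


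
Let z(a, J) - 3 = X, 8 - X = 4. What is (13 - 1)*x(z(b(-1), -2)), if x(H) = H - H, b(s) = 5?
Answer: 0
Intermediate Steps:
X = 4 (X = 8 - 1*4 = 8 - 4 = 4)
z(a, J) = 7 (z(a, J) = 3 + 4 = 7)
x(H) = 0
(13 - 1)*x(z(b(-1), -2)) = (13 - 1)*0 = 12*0 = 0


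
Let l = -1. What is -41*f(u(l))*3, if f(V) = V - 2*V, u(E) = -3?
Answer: -369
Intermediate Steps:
f(V) = -V
-41*f(u(l))*3 = -(-41)*(-3)*3 = -41*3*3 = -123*3 = -369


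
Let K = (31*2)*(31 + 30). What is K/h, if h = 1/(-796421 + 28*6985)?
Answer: -2272380662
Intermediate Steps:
h = -1/600841 (h = 1/(-796421 + 195580) = 1/(-600841) = -1/600841 ≈ -1.6643e-6)
K = 3782 (K = 62*61 = 3782)
K/h = 3782/(-1/600841) = 3782*(-600841) = -2272380662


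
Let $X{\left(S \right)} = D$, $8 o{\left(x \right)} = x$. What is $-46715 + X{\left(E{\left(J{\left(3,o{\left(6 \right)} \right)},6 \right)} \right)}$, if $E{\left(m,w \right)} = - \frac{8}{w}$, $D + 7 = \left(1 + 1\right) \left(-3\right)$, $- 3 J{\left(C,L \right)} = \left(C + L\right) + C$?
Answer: $-46728$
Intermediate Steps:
$o{\left(x \right)} = \frac{x}{8}$
$J{\left(C,L \right)} = - \frac{2 C}{3} - \frac{L}{3}$ ($J{\left(C,L \right)} = - \frac{\left(C + L\right) + C}{3} = - \frac{L + 2 C}{3} = - \frac{2 C}{3} - \frac{L}{3}$)
$D = -13$ ($D = -7 + \left(1 + 1\right) \left(-3\right) = -7 + 2 \left(-3\right) = -7 - 6 = -13$)
$X{\left(S \right)} = -13$
$-46715 + X{\left(E{\left(J{\left(3,o{\left(6 \right)} \right)},6 \right)} \right)} = -46715 - 13 = -46728$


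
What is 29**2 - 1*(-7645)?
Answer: 8486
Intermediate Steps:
29**2 - 1*(-7645) = 841 + 7645 = 8486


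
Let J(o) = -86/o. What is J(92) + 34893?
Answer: 1605035/46 ≈ 34892.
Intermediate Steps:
J(92) + 34893 = -86/92 + 34893 = -86*1/92 + 34893 = -43/46 + 34893 = 1605035/46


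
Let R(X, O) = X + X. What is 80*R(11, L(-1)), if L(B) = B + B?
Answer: 1760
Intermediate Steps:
L(B) = 2*B
R(X, O) = 2*X
80*R(11, L(-1)) = 80*(2*11) = 80*22 = 1760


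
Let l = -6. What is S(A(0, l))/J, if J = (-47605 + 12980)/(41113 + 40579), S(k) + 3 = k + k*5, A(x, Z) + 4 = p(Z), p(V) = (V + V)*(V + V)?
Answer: -68376204/34625 ≈ -1974.8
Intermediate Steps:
p(V) = 4*V² (p(V) = (2*V)*(2*V) = 4*V²)
A(x, Z) = -4 + 4*Z²
S(k) = -3 + 6*k (S(k) = -3 + (k + k*5) = -3 + (k + 5*k) = -3 + 6*k)
J = -34625/81692 ≈ -0.42385
S(A(0, l))/J = (-3 + 6*(-4 + 4*(-6)²))/(-34625/81692) = (-3 + 6*(-4 + 4*36))*(-81692/34625) = (-3 + 6*(-4 + 144))*(-81692/34625) = (-3 + 6*140)*(-81692/34625) = (-3 + 840)*(-81692/34625) = 837*(-81692/34625) = -68376204/34625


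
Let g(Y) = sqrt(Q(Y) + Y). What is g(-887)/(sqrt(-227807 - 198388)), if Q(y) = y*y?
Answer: -I*sqrt(37215442110)/142065 ≈ -1.3579*I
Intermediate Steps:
Q(y) = y**2
g(Y) = sqrt(Y + Y**2) (g(Y) = sqrt(Y**2 + Y) = sqrt(Y + Y**2))
g(-887)/(sqrt(-227807 - 198388)) = sqrt(-887*(1 - 887))/(sqrt(-227807 - 198388)) = sqrt(-887*(-886))/(sqrt(-426195)) = sqrt(785882)/((3*I*sqrt(47355))) = sqrt(785882)*(-I*sqrt(47355)/142065) = -I*sqrt(37215442110)/142065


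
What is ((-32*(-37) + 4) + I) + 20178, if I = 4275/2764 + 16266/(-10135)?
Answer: 598527117141/28013140 ≈ 21366.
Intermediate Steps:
I = -1632099/28013140 (I = 4275*(1/2764) + 16266*(-1/10135) = 4275/2764 - 16266/10135 = -1632099/28013140 ≈ -0.058262)
((-32*(-37) + 4) + I) + 20178 = ((-32*(-37) + 4) - 1632099/28013140) + 20178 = ((1184 + 4) - 1632099/28013140) + 20178 = (1188 - 1632099/28013140) + 20178 = 33277978221/28013140 + 20178 = 598527117141/28013140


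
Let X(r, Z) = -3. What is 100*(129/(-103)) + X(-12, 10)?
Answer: -13209/103 ≈ -128.24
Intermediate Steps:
100*(129/(-103)) + X(-12, 10) = 100*(129/(-103)) - 3 = 100*(129*(-1/103)) - 3 = 100*(-129/103) - 3 = -12900/103 - 3 = -13209/103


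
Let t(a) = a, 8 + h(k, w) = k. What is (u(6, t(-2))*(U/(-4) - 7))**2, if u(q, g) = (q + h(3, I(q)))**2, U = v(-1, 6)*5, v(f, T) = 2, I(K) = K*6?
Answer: 361/4 ≈ 90.250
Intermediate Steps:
I(K) = 6*K
h(k, w) = -8 + k
U = 10 (U = 2*5 = 10)
u(q, g) = (-5 + q)**2 (u(q, g) = (q + (-8 + 3))**2 = (q - 5)**2 = (-5 + q)**2)
(u(6, t(-2))*(U/(-4) - 7))**2 = ((-5 + 6)**2*(10/(-4) - 7))**2 = (1**2*(10*(-1/4) - 7))**2 = (1*(-5/2 - 7))**2 = (1*(-19/2))**2 = (-19/2)**2 = 361/4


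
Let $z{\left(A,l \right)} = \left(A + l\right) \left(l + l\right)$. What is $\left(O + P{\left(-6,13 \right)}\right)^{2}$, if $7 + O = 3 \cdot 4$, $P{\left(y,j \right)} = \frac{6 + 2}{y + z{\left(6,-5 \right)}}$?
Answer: $\frac{81}{4} \approx 20.25$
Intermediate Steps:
$z{\left(A,l \right)} = 2 l \left(A + l\right)$ ($z{\left(A,l \right)} = \left(A + l\right) 2 l = 2 l \left(A + l\right)$)
$P{\left(y,j \right)} = \frac{8}{-10 + y}$ ($P{\left(y,j \right)} = \frac{6 + 2}{y + 2 \left(-5\right) \left(6 - 5\right)} = \frac{8}{y + 2 \left(-5\right) 1} = \frac{8}{y - 10} = \frac{8}{-10 + y}$)
$O = 5$ ($O = -7 + 3 \cdot 4 = -7 + 12 = 5$)
$\left(O + P{\left(-6,13 \right)}\right)^{2} = \left(5 + \frac{8}{-10 - 6}\right)^{2} = \left(5 + \frac{8}{-16}\right)^{2} = \left(5 + 8 \left(- \frac{1}{16}\right)\right)^{2} = \left(5 - \frac{1}{2}\right)^{2} = \left(\frac{9}{2}\right)^{2} = \frac{81}{4}$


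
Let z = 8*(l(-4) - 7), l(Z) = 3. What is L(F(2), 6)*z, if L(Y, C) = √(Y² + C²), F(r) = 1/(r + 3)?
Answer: -32*√901/5 ≈ -192.11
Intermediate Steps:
F(r) = 1/(3 + r)
L(Y, C) = √(C² + Y²)
z = -32 (z = 8*(3 - 7) = 8*(-4) = -32)
L(F(2), 6)*z = √(6² + (1/(3 + 2))²)*(-32) = √(36 + (1/5)²)*(-32) = √(36 + (⅕)²)*(-32) = √(36 + 1/25)*(-32) = √(901/25)*(-32) = (√901/5)*(-32) = -32*√901/5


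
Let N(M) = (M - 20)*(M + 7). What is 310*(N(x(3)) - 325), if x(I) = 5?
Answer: -156550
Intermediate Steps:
N(M) = (-20 + M)*(7 + M)
310*(N(x(3)) - 325) = 310*((-140 + 5**2 - 13*5) - 325) = 310*((-140 + 25 - 65) - 325) = 310*(-180 - 325) = 310*(-505) = -156550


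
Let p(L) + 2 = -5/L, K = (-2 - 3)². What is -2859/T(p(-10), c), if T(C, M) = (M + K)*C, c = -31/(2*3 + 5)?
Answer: 10483/122 ≈ 85.926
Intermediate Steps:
K = 25 (K = (-5)² = 25)
p(L) = -2 - 5/L
c = -31/11 (c = -31/(6 + 5) = -31/11 ≈ -2.8182)
T(C, M) = C*(25 + M) (T(C, M) = (M + 25)*C = (25 + M)*C = C*(25 + M))
-2859/T(p(-10), c) = -2859*1/((-2 - 5/(-10))*(25 - 31/11)) = -2859*11/(244*(-2 - 5*(-⅒))) = -2859*11/(244*(-2 + ½)) = -2859/((-3/2*244/11)) = -2859/(-366/11) = -2859*(-11/366) = 10483/122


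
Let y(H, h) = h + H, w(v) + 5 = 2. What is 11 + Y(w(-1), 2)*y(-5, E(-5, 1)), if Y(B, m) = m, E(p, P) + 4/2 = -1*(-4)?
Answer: 5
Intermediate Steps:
w(v) = -3 (w(v) = -5 + 2 = -3)
E(p, P) = 2 (E(p, P) = -2 - 1*(-4) = -2 + 4 = 2)
y(H, h) = H + h
11 + Y(w(-1), 2)*y(-5, E(-5, 1)) = 11 + 2*(-5 + 2) = 11 + 2*(-3) = 11 - 6 = 5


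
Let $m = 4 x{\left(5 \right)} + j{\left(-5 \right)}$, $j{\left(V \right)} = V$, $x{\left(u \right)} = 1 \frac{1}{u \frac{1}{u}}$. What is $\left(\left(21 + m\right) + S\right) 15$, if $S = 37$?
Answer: $855$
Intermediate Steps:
$x{\left(u \right)} = 1$ ($x{\left(u \right)} = 1 \cdot 1^{-1} = 1 \cdot 1 = 1$)
$m = -1$ ($m = 4 \cdot 1 - 5 = 4 - 5 = -1$)
$\left(\left(21 + m\right) + S\right) 15 = \left(\left(21 - 1\right) + 37\right) 15 = \left(20 + 37\right) 15 = 57 \cdot 15 = 855$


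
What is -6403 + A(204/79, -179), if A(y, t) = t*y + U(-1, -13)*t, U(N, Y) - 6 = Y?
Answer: -443366/79 ≈ -5612.2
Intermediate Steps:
U(N, Y) = 6 + Y
A(y, t) = -7*t + t*y (A(y, t) = t*y + (6 - 13)*t = t*y - 7*t = -7*t + t*y)
-6403 + A(204/79, -179) = -6403 - 179*(-7 + 204/79) = -6403 - 179*(-349/79) = -6403 + 62471/79 = -443366/79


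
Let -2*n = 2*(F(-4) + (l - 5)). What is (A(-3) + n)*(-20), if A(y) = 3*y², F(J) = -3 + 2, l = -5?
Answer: -760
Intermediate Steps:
F(J) = -1
n = 11 (n = -(-1 + (-5 - 5)) = -(-1 - 10) = -(-11) = -½*(-22) = 11)
(A(-3) + n)*(-20) = (3*(-3)² + 11)*(-20) = (3*9 + 11)*(-20) = (27 + 11)*(-20) = 38*(-20) = -760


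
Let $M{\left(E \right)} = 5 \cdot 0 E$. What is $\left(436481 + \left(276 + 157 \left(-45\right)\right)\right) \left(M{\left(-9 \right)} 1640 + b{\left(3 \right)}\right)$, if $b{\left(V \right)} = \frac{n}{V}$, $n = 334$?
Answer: $\frac{143517128}{3} \approx 4.7839 \cdot 10^{7}$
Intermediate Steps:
$M{\left(E \right)} = 0$ ($M{\left(E \right)} = 0 E = 0$)
$b{\left(V \right)} = \frac{334}{V}$
$\left(436481 + \left(276 + 157 \left(-45\right)\right)\right) \left(M{\left(-9 \right)} 1640 + b{\left(3 \right)}\right) = \left(436481 + \left(276 + 157 \left(-45\right)\right)\right) \left(0 \cdot 1640 + \frac{334}{3}\right) = \left(436481 + \left(276 - 7065\right)\right) \left(0 + 334 \cdot \frac{1}{3}\right) = \left(436481 - 6789\right) \left(0 + \frac{334}{3}\right) = 429692 \cdot \frac{334}{3} = \frac{143517128}{3}$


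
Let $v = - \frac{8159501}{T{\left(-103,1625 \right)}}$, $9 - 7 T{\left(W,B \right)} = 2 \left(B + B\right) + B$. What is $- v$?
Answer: $- \frac{57116507}{8116} \approx -7037.5$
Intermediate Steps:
$T{\left(W,B \right)} = \frac{9}{7} - \frac{5 B}{7}$ ($T{\left(W,B \right)} = \frac{9}{7} - \frac{2 \left(B + B\right) + B}{7} = \frac{9}{7} - \frac{2 \cdot 2 B + B}{7} = \frac{9}{7} - \frac{4 B + B}{7} = \frac{9}{7} - \frac{5 B}{7}$)
$v = \frac{57116507}{8116}$ ($v = - \frac{8159501}{\frac{9}{7} - \frac{8125}{7}} = - \frac{8159501}{- \frac{8116}{7}} = \left(-8159501\right) \left(- \frac{7}{8116}\right) = \frac{57116507}{8116} \approx 7037.5$)
$- v = \left(-1\right) \frac{57116507}{8116} = - \frac{57116507}{8116}$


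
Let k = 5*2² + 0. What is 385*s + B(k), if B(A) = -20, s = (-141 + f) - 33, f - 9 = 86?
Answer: -30435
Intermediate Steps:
k = 20 (k = 5*4 + 0 = 20 + 0 = 20)
f = 95 (f = 9 + 86 = 95)
s = -79 (s = (-141 + 95) - 33 = -46 - 33 = -79)
385*s + B(k) = 385*(-79) - 20 = -30415 - 20 = -30435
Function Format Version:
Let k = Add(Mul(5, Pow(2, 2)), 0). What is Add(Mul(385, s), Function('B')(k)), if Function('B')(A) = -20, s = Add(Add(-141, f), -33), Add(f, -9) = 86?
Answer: -30435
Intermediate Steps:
k = 20 (k = Add(Mul(5, 4), 0) = Add(20, 0) = 20)
f = 95 (f = Add(9, 86) = 95)
s = -79 (s = Add(Add(-141, 95), -33) = Add(-46, -33) = -79)
Add(Mul(385, s), Function('B')(k)) = Add(Mul(385, -79), -20) = Add(-30415, -20) = -30435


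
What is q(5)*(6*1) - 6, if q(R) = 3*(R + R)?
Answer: 174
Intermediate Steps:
q(R) = 6*R (q(R) = 3*(2*R) = 6*R)
q(5)*(6*1) - 6 = (6*5)*(6*1) - 6 = 30*6 - 6 = 180 - 6 = 174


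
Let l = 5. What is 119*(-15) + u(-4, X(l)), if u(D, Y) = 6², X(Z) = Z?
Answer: -1749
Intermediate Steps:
u(D, Y) = 36
119*(-15) + u(-4, X(l)) = 119*(-15) + 36 = -1785 + 36 = -1749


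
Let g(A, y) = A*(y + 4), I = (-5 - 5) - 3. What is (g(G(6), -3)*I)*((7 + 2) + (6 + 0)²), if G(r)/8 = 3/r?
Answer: -2340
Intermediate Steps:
I = -13 (I = -10 - 3 = -13)
G(r) = 24/r (G(r) = 8*(3/r) = 24/r)
g(A, y) = A*(4 + y)
(g(G(6), -3)*I)*((7 + 2) + (6 + 0)²) = (((24/6)*(4 - 3))*(-13))*((7 + 2) + (6 + 0)²) = (((24*(⅙))*1)*(-13))*(9 + 6²) = ((4*1)*(-13))*(9 + 36) = (4*(-13))*45 = -52*45 = -2340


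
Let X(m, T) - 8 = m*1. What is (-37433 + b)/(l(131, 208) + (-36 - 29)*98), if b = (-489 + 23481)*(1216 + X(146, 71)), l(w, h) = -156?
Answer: -31461607/6526 ≈ -4821.0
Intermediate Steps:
X(m, T) = 8 + m (X(m, T) = 8 + m*1 = 8 + m)
b = 31499040 (b = (-489 + 23481)*(1216 + (8 + 146)) = 22992*(1216 + 154) = 22992*1370 = 31499040)
(-37433 + b)/(l(131, 208) + (-36 - 29)*98) = (-37433 + 31499040)/(-156 + (-36 - 29)*98) = 31461607/(-156 - 65*98) = 31461607/(-156 - 6370) = 31461607/(-6526) = 31461607*(-1/6526) = -31461607/6526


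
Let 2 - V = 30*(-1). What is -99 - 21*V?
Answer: -771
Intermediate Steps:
V = 32 (V = 2 - 30*(-1) = 2 - 1*(-30) = 2 + 30 = 32)
-99 - 21*V = -99 - 21*32 = -99 - 672 = -771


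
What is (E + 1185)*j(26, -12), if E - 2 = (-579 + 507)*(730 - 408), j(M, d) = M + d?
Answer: -307958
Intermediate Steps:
E = -23182 (E = 2 + (-579 + 507)*(730 - 408) = 2 - 72*322 = 2 - 23184 = -23182)
(E + 1185)*j(26, -12) = (-23182 + 1185)*(26 - 12) = -21997*14 = -307958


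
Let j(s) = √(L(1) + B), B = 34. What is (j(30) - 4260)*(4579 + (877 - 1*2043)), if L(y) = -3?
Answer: -14539380 + 3413*√31 ≈ -1.4520e+7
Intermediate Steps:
j(s) = √31 (j(s) = √(-3 + 34) = √31)
(j(30) - 4260)*(4579 + (877 - 1*2043)) = (√31 - 4260)*(4579 + (877 - 1*2043)) = (-4260 + √31)*(4579 + (877 - 2043)) = (-4260 + √31)*(4579 - 1166) = (-4260 + √31)*3413 = -14539380 + 3413*√31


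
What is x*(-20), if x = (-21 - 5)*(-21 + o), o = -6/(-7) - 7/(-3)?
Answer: -194480/21 ≈ -9261.0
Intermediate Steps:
o = 67/21 (o = -6*(-⅐) - 7*(-⅓) = 6/7 + 7/3 = 67/21 ≈ 3.1905)
x = 9724/21 (x = (-21 - 5)*(-21 + 67/21) = -26*(-374/21) = 9724/21 ≈ 463.05)
x*(-20) = (9724/21)*(-20) = -194480/21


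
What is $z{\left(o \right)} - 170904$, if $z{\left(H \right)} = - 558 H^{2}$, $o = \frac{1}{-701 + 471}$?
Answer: $- \frac{4520411079}{26450} \approx -1.709 \cdot 10^{5}$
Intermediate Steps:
$o = - \frac{1}{230}$ ($o = \frac{1}{-230} = - \frac{1}{230} \approx -0.0043478$)
$z{\left(o \right)} - 170904 = - 558 \left(- \frac{1}{230}\right)^{2} - 170904 = \left(-558\right) \frac{1}{52900} - 170904 = - \frac{279}{26450} - 170904 = - \frac{4520411079}{26450}$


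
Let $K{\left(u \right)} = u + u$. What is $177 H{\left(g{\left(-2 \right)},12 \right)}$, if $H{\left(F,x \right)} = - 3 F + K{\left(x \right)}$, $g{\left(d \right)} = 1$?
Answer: $3717$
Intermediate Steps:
$K{\left(u \right)} = 2 u$
$H{\left(F,x \right)} = - 3 F + 2 x$
$177 H{\left(g{\left(-2 \right)},12 \right)} = 177 \left(\left(-3\right) 1 + 2 \cdot 12\right) = 177 \left(-3 + 24\right) = 177 \cdot 21 = 3717$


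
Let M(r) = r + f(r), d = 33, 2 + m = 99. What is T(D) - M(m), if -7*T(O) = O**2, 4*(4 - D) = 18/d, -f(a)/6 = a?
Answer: 1635955/3388 ≈ 482.87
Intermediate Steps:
m = 97 (m = -2 + 99 = 97)
f(a) = -6*a
M(r) = -5*r (M(r) = r - 6*r = -5*r)
D = 85/22 (D = 4 - 9/(2*33) = 4 - 1/4*6/11 = 4 - 3/22 = 85/22 ≈ 3.8636)
T(O) = -O**2/7
T(D) - M(m) = -(85/22)**2/7 - (-5)*97 = -1/7*7225/484 - 1*(-485) = -7225/3388 + 485 = 1635955/3388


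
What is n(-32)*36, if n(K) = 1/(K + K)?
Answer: -9/16 ≈ -0.56250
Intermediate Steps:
n(K) = 1/(2*K)
n(-32)*36 = ((½)/(-32))*36 = ((½)*(-1/32))*36 = -1/64*36 = -9/16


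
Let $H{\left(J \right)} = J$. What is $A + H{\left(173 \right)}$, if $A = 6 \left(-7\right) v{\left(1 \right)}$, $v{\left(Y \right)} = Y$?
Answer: $131$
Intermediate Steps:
$A = -42$ ($A = 6 \left(-7\right) 1 = \left(-42\right) 1 = -42$)
$A + H{\left(173 \right)} = -42 + 173 = 131$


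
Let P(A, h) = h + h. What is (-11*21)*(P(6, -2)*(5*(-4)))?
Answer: -18480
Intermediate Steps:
P(A, h) = 2*h
(-11*21)*(P(6, -2)*(5*(-4))) = (-11*21)*((2*(-2))*(5*(-4))) = -(-924)*(-20) = -231*80 = -18480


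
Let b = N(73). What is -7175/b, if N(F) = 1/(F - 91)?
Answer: 129150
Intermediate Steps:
N(F) = 1/(-91 + F)
b = -1/18 (b = 1/(-91 + 73) = 1/(-18) = -1/18 ≈ -0.055556)
-7175/b = -7175/(-1/18) = -7175*(-18) = 129150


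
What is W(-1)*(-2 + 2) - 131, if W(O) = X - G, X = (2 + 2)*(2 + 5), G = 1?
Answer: -131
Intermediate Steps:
X = 28 (X = 4*7 = 28)
W(O) = 27 (W(O) = 28 - 1*1 = 28 - 1 = 27)
W(-1)*(-2 + 2) - 131 = 27*(-2 + 2) - 131 = 27*0 - 131 = 0 - 131 = -131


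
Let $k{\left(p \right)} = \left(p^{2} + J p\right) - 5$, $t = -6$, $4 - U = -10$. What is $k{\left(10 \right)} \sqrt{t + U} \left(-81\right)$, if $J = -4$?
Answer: $- 8910 \sqrt{2} \approx -12601.0$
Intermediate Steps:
$U = 14$ ($U = 4 - -10 = 4 + 10 = 14$)
$k{\left(p \right)} = -5 + p^{2} - 4 p$ ($k{\left(p \right)} = \left(p^{2} - 4 p\right) - 5 = -5 + p^{2} - 4 p$)
$k{\left(10 \right)} \sqrt{t + U} \left(-81\right) = \left(-5 + 10^{2} - 40\right) \sqrt{-6 + 14} \left(-81\right) = \left(-5 + 100 - 40\right) \sqrt{8} \left(-81\right) = 55 \cdot 2 \sqrt{2} \left(-81\right) = 110 \sqrt{2} \left(-81\right) = - 8910 \sqrt{2}$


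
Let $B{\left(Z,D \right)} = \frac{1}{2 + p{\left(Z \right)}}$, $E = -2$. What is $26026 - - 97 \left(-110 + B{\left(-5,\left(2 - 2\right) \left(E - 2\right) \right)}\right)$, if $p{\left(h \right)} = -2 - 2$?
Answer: $\frac{30615}{2} \approx 15308.0$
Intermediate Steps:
$p{\left(h \right)} = -4$ ($p{\left(h \right)} = -2 - 2 = -4$)
$B{\left(Z,D \right)} = - \frac{1}{2}$ ($B{\left(Z,D \right)} = \frac{1}{2 - 4} = \frac{1}{-2} = - \frac{1}{2}$)
$26026 - - 97 \left(-110 + B{\left(-5,\left(2 - 2\right) \left(E - 2\right) \right)}\right) = 26026 - - 97 \left(-110 - \frac{1}{2}\right) = 26026 - \left(-97\right) \left(- \frac{221}{2}\right) = 26026 - \frac{21437}{2} = \frac{30615}{2}$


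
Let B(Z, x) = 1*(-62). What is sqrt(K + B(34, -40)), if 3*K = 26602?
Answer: 4*sqrt(4953)/3 ≈ 93.837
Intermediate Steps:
K = 26602/3 (K = (1/3)*26602 = 26602/3 ≈ 8867.3)
B(Z, x) = -62
sqrt(K + B(34, -40)) = sqrt(26602/3 - 62) = sqrt(26416/3) = 4*sqrt(4953)/3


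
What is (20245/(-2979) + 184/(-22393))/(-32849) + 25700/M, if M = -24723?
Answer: -6256176673827413/6019544036167641 ≈ -1.0393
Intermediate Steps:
(20245/(-2979) + 184/(-22393))/(-32849) + 25700/M = (20245/(-2979) + 184/(-22393))/(-32849) + 25700/(-24723) = (20245*(-1/2979) + 184*(-1/22393))*(-1/32849) + 25700*(-1/24723) = (-20245/2979 - 184/22393)*(-1/32849) - 25700/24723 = -453894421/66708747*(-1/32849) - 25700/24723 = 453894421/2191315630203 - 25700/24723 = -6256176673827413/6019544036167641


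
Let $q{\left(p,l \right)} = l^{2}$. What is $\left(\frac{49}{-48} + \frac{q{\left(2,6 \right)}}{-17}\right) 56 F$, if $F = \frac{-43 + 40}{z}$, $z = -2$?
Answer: $- \frac{17927}{68} \approx -263.63$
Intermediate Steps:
$F = \frac{3}{2}$ ($F = \frac{-43 + 40}{-2} = \left(-3\right) \left(- \frac{1}{2}\right) = \frac{3}{2} \approx 1.5$)
$\left(\frac{49}{-48} + \frac{q{\left(2,6 \right)}}{-17}\right) 56 F = \left(\frac{49}{-48} + \frac{6^{2}}{-17}\right) 56 \cdot \frac{3}{2} = \left(49 \left(- \frac{1}{48}\right) + 36 \left(- \frac{1}{17}\right)\right) 56 \cdot \frac{3}{2} = \left(- \frac{49}{48} - \frac{36}{17}\right) 56 \cdot \frac{3}{2} = \left(- \frac{2561}{816}\right) 56 \cdot \frac{3}{2} = \left(- \frac{17927}{102}\right) \frac{3}{2} = - \frac{17927}{68}$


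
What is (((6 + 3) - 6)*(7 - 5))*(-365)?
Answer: -2190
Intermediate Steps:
(((6 + 3) - 6)*(7 - 5))*(-365) = ((9 - 6)*2)*(-365) = (3*2)*(-365) = 6*(-365) = -2190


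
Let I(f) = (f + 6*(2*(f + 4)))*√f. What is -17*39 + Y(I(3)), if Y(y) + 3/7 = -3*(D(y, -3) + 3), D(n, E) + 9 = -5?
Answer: -4413/7 ≈ -630.43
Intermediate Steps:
D(n, E) = -14 (D(n, E) = -9 - 5 = -14)
I(f) = √f*(48 + 13*f) (I(f) = (f + 6*(2*(4 + f)))*√f = (f + 6*(8 + 2*f))*√f = (f + (48 + 12*f))*√f = (48 + 13*f)*√f = √f*(48 + 13*f))
Y(y) = 228/7 (Y(y) = -3/7 - 3*(-14 + 3) = -3/7 - 3*(-11) = -3/7 + 33 = 228/7)
-17*39 + Y(I(3)) = -17*39 + 228/7 = -663 + 228/7 = -4413/7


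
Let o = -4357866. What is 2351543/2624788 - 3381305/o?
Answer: 9561459037789/5719237191204 ≈ 1.6718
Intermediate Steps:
2351543/2624788 - 3381305/o = 2351543/2624788 - 3381305/(-4357866) = 2351543*(1/2624788) - 3381305*(-1/4357866) = 2351543/2624788 + 3381305/4357866 = 9561459037789/5719237191204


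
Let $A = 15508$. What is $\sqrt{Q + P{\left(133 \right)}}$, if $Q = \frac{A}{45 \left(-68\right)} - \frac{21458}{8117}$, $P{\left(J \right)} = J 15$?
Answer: $\frac{2 \sqrt{2128493691994430}}{2069835} \approx 44.579$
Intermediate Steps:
$P{\left(J \right)} = 15 J$
$Q = - \frac{47884979}{6209505}$ ($Q = \frac{15508}{45 \left(-68\right)} - \frac{21458}{8117} = \frac{15508}{-3060} - \frac{21458}{8117} = 15508 \left(- \frac{1}{3060}\right) - \frac{21458}{8117} = - \frac{3877}{765} - \frac{21458}{8117} = - \frac{47884979}{6209505} \approx -7.7116$)
$\sqrt{Q + P{\left(133 \right)}} = \sqrt{- \frac{47884979}{6209505} + 15 \cdot 133} = \sqrt{- \frac{47884979}{6209505} + 1995} = \sqrt{\frac{12340077496}{6209505}} = \frac{2 \sqrt{2128493691994430}}{2069835}$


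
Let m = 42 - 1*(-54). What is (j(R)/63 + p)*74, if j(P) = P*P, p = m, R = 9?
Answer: 50394/7 ≈ 7199.1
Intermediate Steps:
m = 96 (m = 42 + 54 = 96)
p = 96
j(P) = P²
(j(R)/63 + p)*74 = (9²/63 + 96)*74 = (81*(1/63) + 96)*74 = (9/7 + 96)*74 = (681/7)*74 = 50394/7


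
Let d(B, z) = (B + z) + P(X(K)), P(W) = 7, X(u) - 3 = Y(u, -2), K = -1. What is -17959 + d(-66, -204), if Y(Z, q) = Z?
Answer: -18222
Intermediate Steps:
X(u) = 3 + u
d(B, z) = 7 + B + z (d(B, z) = (B + z) + 7 = 7 + B + z)
-17959 + d(-66, -204) = -17959 + (7 - 66 - 204) = -17959 - 263 = -18222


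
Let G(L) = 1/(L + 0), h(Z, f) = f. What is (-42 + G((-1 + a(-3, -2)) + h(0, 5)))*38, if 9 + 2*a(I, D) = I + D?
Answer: -4826/3 ≈ -1608.7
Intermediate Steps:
a(I, D) = -9/2 + D/2 + I/2 (a(I, D) = -9/2 + (I + D)/2 = -9/2 + (D + I)/2 = -9/2 + (D/2 + I/2) = -9/2 + D/2 + I/2)
G(L) = 1/L
(-42 + G((-1 + a(-3, -2)) + h(0, 5)))*38 = (-42 + 1/((-1 + (-9/2 + (½)*(-2) + (½)*(-3))) + 5))*38 = (-42 + 1/((-1 + (-9/2 - 1 - 3/2)) + 5))*38 = (-42 + 1/((-1 - 7) + 5))*38 = (-42 + 1/(-8 + 5))*38 = (-42 + 1/(-3))*38 = (-42 - ⅓)*38 = -127/3*38 = -4826/3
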